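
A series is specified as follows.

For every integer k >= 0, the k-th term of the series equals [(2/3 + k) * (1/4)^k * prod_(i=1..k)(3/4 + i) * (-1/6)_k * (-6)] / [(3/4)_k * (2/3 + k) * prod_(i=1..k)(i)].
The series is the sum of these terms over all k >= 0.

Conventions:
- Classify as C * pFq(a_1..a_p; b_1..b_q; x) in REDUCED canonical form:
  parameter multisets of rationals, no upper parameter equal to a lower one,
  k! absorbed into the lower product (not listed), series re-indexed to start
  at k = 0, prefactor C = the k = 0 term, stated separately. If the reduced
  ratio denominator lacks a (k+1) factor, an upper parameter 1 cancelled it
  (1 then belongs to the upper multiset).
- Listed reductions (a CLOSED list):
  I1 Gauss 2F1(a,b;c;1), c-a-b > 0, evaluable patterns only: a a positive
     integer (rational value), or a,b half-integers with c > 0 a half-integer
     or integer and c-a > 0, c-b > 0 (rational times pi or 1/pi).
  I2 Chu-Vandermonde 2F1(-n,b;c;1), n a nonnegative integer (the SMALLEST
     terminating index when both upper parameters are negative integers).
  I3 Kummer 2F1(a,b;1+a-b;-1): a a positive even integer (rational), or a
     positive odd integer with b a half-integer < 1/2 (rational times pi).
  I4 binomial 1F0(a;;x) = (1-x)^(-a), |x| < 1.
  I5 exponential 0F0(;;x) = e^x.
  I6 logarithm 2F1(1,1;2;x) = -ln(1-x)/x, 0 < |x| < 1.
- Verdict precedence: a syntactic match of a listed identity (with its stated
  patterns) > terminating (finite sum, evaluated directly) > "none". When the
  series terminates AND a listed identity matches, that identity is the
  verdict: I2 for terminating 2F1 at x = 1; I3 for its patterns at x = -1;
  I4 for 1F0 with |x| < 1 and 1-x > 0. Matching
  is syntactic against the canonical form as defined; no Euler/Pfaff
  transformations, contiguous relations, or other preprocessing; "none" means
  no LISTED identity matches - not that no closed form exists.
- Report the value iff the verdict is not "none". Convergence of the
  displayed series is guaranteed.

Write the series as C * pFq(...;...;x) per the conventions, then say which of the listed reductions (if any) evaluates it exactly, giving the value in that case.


Reduced: x = 1/4, 2F1, upper = {-1/6, 7/4}, lower = {3/4}, C = -6. Verdict: no listed reduction: x = 1/4 and upper {-1/6, 7/4} fail every I1-I6 pattern.

Key observation: x = (1/4) and the product of the first k integers (C = -6) is k!.
Ratio: r(k) = (1/4) * (k-1/6) (k+7/4) / [(k+3/4) (k+1)] ; factor over Q: parameters, x = (1/4), and C = -6.


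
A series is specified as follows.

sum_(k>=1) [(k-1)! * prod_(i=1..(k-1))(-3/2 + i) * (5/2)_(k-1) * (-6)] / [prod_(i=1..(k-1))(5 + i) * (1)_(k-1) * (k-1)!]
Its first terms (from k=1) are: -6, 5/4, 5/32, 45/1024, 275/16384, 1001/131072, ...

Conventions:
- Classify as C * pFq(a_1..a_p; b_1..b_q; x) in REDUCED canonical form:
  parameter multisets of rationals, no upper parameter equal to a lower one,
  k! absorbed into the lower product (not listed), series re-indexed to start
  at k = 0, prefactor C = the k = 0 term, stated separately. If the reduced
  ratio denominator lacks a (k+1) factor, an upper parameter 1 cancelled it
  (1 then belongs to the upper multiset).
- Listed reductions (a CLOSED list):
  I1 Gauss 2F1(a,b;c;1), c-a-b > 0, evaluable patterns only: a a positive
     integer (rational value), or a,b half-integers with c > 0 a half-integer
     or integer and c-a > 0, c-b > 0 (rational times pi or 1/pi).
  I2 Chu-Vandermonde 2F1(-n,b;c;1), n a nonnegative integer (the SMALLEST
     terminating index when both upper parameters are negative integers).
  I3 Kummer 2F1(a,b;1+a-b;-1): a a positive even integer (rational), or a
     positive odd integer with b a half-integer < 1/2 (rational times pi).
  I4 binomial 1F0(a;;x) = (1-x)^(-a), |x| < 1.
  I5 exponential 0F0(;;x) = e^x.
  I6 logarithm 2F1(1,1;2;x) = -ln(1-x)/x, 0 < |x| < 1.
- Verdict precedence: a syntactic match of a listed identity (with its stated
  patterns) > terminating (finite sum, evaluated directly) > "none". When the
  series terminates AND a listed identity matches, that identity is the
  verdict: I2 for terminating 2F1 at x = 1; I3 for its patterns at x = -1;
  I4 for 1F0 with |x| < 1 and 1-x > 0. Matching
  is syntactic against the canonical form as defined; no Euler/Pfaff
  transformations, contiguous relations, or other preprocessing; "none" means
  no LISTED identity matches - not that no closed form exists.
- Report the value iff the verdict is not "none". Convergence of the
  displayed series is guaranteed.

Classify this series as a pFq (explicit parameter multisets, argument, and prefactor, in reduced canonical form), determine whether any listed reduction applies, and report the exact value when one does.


First insight: x = 1 and the lower running product (C = -6) is a rising factorial.
Consecutive-term ratio: r(k) = 1 * (k-1/2) (k+5/2) / [(k+6) (k+1)] - rational in k, leading ratio 1; with t_0 = -6, classification follows.

Reduced: x = 1, 2F1, upper = {-1/2, 5/2}, lower = {6}, C = -6. Verdict (x = 1): Gauss's theorem I1 (half-integer case) applies (x = 1; upper {-1/2, 5/2} half-integers, c = 6 in the evaluable pattern). Sum: (-16384/1155) / pi.


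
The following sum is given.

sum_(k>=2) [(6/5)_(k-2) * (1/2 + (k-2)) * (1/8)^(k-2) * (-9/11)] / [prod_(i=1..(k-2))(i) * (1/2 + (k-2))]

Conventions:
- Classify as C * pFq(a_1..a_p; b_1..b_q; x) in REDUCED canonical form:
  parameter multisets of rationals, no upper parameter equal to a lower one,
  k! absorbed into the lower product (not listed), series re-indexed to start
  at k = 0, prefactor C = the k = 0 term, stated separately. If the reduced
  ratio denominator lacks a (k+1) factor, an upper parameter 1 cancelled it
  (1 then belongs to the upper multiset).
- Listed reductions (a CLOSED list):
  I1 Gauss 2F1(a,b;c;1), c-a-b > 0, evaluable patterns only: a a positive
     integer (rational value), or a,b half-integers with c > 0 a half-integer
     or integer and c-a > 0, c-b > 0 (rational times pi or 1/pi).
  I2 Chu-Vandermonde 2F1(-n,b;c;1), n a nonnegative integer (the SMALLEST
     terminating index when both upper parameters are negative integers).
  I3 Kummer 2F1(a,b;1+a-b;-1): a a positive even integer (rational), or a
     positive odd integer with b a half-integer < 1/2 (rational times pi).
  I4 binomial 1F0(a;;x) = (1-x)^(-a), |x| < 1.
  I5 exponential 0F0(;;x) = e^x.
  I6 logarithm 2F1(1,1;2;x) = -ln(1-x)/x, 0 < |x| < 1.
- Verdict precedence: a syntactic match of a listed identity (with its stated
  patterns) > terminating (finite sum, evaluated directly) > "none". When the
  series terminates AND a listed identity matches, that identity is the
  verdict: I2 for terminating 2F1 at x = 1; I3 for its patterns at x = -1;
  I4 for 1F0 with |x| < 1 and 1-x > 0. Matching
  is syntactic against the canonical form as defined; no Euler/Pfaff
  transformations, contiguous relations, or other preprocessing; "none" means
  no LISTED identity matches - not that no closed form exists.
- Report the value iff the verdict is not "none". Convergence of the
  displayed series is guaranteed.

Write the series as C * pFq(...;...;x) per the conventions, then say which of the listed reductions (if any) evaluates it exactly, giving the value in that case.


x = 1/8 here; the reduced form reads 1F0, upper {6/5}, lower {-}, C = -9/11. Verdict: the I4 binomial reduction matches (the 1F0 binomial series: exponent -6/5, x = 1/8). Hence: (-9/11) * (7/8)^(-6/5).

Key step: t_0 being -9/11, k + 1/2 divides numerator and denominator alike; C = -9/11, x = 1/8 after cancelling.
Adjacent-term ratio: r(k) = (1/8) * (k+6/5) / [(k+1)] - rational in k. x = (1/8); t_0 = -9/11; negate the roots.


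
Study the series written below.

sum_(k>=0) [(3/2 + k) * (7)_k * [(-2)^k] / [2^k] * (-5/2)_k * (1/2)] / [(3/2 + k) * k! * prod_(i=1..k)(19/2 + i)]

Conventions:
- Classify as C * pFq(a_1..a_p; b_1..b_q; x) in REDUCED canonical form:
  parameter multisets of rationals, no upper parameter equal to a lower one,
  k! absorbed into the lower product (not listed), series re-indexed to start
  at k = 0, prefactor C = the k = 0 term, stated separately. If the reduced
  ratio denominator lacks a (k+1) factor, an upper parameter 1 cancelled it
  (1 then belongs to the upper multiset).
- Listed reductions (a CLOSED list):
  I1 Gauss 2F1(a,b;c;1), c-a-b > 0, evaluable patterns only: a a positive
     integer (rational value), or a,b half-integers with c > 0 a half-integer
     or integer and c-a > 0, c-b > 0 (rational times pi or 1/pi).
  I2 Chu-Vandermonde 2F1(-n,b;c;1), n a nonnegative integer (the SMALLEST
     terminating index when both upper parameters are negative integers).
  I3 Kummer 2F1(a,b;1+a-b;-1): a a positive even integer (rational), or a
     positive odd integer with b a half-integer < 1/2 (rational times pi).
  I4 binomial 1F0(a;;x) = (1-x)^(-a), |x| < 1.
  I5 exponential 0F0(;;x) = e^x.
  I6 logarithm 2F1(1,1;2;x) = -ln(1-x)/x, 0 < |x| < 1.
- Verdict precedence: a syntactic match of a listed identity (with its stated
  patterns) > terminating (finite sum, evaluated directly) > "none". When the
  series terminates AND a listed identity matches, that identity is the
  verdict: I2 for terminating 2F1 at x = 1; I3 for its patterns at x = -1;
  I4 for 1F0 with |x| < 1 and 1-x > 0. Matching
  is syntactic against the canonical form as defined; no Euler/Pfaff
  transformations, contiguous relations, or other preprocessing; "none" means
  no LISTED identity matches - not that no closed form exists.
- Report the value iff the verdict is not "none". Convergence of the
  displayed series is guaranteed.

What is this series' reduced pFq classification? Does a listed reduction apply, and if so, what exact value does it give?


Canonical form: C = 1/2 times 2F1 with upper {-5/2, 7}, lower {21/2}, x = -1. Verdict: Kummer (I3) matches (x = -1; c = 21/2 equals 1+a-b for upper {-5/2, 7}: listed pattern). Hence: (4849845/8388608) * pi.

First insight: from the first term 1/2: the lower running product (C = 1/2, x = -1) is a rising factorial.
Term ratio: r(k) = (-1) * (k-5/2) (k+7) / [(k+21/2) (k+1)] - poly over poly, x = (-1) from leading terms; C = 1/2 at k = 0.


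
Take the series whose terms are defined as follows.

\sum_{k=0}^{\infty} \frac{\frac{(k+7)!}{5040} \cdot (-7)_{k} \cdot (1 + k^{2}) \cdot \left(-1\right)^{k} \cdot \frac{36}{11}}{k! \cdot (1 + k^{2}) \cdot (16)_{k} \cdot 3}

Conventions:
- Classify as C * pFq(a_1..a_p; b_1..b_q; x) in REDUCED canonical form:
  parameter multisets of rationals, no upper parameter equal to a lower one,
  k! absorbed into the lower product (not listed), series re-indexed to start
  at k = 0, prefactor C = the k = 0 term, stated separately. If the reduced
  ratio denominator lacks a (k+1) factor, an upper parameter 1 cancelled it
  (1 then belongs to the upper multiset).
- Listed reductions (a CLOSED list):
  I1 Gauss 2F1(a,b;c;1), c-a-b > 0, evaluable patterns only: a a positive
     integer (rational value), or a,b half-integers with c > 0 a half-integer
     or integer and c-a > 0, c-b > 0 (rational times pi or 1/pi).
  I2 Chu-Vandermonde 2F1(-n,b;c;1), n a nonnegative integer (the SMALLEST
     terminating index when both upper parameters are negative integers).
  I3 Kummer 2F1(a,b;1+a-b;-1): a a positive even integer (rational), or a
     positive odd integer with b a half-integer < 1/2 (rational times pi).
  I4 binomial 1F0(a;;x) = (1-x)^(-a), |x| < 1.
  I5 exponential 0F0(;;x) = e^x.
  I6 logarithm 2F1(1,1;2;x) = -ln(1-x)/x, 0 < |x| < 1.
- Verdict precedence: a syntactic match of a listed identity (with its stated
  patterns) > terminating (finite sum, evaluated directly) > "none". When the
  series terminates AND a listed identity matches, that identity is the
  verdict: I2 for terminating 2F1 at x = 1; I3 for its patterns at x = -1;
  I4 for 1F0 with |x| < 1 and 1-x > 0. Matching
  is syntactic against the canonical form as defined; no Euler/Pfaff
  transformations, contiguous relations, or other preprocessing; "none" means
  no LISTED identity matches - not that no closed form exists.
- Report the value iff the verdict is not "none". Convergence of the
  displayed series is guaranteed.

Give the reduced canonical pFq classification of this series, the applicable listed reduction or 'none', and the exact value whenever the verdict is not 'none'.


Key observation: x = -1 and the factor k^2 + 1 cancels (top and bottom), leaving prefactor 12/11.
Step ratio: r(k) = -1 * (k-7) (k+8) / [(k+16) (k+1)] - rational in k. x = -1; t_0 = \frac{12}{11}; negate the roots.

Canonical form: C = \frac{12}{11} times 2F1 with upper {-7, 8}, lower {16}, x = -1. Verdict at x = -1: Kummer's theorem (I3) matches (x = -1; c = 16 equals 1+a-b for upper {-7, 8}: listed pattern). Value: \frac{234}{11}.


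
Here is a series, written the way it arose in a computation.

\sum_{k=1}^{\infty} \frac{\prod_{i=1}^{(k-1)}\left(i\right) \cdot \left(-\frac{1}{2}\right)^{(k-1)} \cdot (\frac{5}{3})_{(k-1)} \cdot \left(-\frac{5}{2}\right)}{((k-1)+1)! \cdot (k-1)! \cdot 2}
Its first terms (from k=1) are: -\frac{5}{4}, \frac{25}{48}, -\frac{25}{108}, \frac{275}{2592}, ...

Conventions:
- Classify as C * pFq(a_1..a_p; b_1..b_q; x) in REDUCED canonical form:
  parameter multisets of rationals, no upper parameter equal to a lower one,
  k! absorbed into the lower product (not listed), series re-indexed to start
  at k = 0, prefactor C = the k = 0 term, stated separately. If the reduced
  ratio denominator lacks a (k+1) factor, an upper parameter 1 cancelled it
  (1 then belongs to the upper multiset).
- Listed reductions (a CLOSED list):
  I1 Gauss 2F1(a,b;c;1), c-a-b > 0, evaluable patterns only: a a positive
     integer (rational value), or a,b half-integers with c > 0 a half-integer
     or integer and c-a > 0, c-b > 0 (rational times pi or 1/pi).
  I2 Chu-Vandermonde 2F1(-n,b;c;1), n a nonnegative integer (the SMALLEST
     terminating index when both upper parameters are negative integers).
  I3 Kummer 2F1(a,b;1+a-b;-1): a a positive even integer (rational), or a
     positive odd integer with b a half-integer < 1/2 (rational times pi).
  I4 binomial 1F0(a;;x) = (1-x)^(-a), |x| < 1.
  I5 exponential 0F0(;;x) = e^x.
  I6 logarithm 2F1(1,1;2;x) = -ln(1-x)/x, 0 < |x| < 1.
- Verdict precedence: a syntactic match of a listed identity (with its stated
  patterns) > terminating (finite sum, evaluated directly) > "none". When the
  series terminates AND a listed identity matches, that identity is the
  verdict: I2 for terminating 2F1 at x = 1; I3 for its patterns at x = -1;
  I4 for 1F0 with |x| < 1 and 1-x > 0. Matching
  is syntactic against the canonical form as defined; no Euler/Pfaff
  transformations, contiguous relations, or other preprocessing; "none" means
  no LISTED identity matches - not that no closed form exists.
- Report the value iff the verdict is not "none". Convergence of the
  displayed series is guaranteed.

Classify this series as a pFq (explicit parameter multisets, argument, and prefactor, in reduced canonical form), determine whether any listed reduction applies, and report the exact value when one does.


The series (x = -\frac{1}{2}) is 2F1: upper {1, \frac{5}{3}}, lower {2}, prefactor -\frac{5}{4}. Verdict: none here - no I1-I6 shape fits x = -\frac{1}{2} with lower {2}.

The tell: with t_0 = -\frac{5}{4}, the running product (C = -5/4, x = -1/2) telescopes to a rising factorial.
Adjacent-term ratio: r(k) = -\frac{1}{2} * (k+1) (k+\frac{5}{3}) / [(k+2) (k+1)] - poly over poly, x = -\frac{1}{2} from leading terms; C = -\frac{5}{4} at k = 0.


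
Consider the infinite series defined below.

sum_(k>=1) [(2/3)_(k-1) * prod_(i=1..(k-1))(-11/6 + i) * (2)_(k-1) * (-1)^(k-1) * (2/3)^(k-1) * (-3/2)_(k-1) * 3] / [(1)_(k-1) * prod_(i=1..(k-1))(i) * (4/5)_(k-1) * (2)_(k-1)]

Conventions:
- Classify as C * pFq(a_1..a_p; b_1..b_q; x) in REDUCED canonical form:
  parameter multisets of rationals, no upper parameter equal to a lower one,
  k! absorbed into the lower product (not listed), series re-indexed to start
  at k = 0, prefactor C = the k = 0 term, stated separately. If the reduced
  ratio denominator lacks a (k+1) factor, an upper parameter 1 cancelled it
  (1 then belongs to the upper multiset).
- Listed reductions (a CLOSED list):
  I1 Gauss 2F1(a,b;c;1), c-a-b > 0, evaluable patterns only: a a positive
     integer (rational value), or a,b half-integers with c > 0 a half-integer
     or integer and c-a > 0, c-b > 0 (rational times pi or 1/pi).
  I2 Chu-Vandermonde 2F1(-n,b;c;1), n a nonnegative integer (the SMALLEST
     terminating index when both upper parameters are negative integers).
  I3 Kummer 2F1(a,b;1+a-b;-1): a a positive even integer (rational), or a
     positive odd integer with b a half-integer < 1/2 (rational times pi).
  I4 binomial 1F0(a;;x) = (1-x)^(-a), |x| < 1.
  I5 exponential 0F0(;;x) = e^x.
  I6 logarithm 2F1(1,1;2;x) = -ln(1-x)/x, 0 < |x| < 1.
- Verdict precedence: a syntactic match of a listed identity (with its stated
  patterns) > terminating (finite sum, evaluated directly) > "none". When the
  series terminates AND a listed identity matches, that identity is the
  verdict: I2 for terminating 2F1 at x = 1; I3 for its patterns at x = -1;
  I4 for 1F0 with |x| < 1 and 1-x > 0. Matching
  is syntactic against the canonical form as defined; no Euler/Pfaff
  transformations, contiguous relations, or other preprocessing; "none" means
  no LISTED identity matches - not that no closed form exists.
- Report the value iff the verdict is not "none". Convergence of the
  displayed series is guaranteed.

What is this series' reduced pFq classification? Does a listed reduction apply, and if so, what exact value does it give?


With C = 3: the canonical form is 3F2(-3/2, -5/6, 2/3; 4/5, 1; -2/3). Verdict: none here - no I1-I6 shape fits x = -2/3 with lower {4/5, 1}.

Structural cue: t_0 = 3 here, and the parameter 2 appears in both the upper and lower lists and cancels.
Step ratio: r(k) = (-2/3) * (k-3/2) (k-5/6) (k+2/3) / [(k+4/5) (k+1) (k+1)] - rational in k. x = (-2/3); t_0 = 3; negate the roots.


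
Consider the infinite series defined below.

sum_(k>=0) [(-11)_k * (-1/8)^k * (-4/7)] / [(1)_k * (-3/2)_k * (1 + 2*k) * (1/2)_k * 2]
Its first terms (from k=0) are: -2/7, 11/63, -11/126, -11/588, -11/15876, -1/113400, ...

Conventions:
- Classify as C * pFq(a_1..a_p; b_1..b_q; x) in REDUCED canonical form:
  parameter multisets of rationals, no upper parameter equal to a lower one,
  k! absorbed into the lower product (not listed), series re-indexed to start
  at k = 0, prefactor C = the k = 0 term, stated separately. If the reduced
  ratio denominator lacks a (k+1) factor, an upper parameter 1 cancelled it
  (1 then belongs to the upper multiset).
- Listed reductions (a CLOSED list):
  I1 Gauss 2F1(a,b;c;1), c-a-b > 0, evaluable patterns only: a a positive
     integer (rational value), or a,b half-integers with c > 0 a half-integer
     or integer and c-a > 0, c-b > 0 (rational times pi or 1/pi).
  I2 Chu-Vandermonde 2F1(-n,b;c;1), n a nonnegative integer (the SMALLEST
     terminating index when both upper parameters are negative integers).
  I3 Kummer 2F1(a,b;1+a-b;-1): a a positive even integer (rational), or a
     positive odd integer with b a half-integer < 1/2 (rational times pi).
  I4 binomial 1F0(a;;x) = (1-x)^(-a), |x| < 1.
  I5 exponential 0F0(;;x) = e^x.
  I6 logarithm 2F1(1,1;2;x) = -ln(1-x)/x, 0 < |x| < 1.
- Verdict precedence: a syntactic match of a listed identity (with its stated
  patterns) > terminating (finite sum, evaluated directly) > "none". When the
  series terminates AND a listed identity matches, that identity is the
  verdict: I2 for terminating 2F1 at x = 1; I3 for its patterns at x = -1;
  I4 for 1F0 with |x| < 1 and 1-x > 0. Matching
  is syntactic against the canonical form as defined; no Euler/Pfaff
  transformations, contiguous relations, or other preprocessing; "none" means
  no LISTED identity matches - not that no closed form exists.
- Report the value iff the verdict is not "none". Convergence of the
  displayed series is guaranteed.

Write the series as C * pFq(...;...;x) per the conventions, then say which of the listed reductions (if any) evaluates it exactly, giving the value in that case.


Canonical form: C = -2/7 times 1F2 with upper {-11}, lower {-3/2, 3/2}, x = -1/8. Verdict: terminating. (-11)_k vanishes past k = 11, leaving a 12-term sum, computed directly. Value: -7291881021781133445929/33476341988048319360000.

Key step: t_0 being -2/7, the lower (2k+1) factor (C = -2/7) shifts a half-integer Pochhammer.
Adjacent-term ratio: r(k) = (-1/8) * (k-11) / [(k-3/2) (k+3/2) (k+1)] - rational; roots negated = parameters, x = (-1/8), C = -2/7.


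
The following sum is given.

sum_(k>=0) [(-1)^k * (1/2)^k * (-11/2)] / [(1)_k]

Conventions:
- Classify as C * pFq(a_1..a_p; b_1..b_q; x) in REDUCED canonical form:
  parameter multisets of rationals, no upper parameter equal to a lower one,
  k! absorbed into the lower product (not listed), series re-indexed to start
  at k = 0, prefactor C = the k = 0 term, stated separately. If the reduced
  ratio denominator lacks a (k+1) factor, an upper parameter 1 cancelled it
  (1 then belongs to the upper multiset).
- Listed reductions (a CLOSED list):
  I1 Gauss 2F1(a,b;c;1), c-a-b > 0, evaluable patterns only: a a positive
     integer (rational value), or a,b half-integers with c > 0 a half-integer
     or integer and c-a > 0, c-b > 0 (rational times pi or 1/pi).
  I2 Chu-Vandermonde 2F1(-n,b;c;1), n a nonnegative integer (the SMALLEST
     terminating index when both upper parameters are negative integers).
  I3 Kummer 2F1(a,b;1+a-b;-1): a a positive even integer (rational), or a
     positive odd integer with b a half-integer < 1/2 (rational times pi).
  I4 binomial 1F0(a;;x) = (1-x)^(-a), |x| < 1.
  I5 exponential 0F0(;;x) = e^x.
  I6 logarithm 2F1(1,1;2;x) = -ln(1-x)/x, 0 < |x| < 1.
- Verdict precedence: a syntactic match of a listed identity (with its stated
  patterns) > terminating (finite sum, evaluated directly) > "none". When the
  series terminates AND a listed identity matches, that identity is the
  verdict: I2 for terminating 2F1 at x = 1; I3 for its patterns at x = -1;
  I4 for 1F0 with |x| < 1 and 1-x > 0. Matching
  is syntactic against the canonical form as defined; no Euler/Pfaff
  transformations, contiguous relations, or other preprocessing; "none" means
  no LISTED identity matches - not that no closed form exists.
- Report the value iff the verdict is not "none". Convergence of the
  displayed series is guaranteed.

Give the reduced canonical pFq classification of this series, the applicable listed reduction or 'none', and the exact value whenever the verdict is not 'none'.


With C = -11/2: the canonical form is 0F0(-; -; -1/2). Verdict: this is the exponential series (I5) (the 0F0 exponential series at x = -1/2). Exact value: (-11/2) * e^(-1/2).

The tell: t_0 = -11/2 here, and the (-1)^k factor (prefactor -11/2) folds into the argument's sign.
Consecutive-term ratio: r(k) = (-1/2) * 1 / [(k+1)] - rational in k, leading ratio (-1/2); with t_0 = -11/2, classification follows.


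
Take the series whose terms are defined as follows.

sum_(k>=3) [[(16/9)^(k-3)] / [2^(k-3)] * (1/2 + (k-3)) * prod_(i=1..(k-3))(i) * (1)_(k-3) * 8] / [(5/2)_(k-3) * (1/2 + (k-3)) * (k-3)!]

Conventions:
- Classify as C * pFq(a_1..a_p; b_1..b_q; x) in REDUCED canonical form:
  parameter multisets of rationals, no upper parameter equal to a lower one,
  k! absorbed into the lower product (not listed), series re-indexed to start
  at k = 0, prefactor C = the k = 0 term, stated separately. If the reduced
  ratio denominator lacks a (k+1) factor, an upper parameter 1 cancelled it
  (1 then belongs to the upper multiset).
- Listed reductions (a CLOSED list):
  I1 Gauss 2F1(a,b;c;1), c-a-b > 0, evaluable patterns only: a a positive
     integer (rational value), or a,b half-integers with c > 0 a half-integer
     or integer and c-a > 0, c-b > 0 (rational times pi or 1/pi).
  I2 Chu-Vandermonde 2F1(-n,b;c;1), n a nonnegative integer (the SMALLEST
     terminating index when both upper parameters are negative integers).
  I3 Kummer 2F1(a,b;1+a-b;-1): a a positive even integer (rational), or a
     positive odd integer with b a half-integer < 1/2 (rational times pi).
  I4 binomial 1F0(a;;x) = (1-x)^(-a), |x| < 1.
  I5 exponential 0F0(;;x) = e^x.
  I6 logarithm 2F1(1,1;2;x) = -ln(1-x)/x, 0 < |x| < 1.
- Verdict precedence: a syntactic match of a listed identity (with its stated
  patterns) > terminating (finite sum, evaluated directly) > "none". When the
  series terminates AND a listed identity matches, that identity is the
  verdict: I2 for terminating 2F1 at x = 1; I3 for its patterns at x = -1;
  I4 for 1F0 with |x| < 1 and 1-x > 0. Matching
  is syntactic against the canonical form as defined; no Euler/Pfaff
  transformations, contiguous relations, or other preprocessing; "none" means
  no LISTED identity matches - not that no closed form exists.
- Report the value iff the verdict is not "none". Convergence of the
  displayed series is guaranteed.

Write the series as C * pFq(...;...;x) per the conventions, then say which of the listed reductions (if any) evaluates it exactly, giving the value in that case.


At argument 8/9: a 2F1 with upper {1, 1}, lower {5/2}, scaled by C = 8. Verdict: none. Every listed pattern misses the 2F1 form at 8/9, upper {1, 1}.

Key observation: from the first term 8: the running product (C = 8, x = 8/9) telescopes to a rising factorial.
Step ratio: r(k) = (8/9) * (k+1) (k+1) / [(k+5/2) (k+1)] - rational in k, leading ratio (8/9); with t_0 = 8, classification follows.


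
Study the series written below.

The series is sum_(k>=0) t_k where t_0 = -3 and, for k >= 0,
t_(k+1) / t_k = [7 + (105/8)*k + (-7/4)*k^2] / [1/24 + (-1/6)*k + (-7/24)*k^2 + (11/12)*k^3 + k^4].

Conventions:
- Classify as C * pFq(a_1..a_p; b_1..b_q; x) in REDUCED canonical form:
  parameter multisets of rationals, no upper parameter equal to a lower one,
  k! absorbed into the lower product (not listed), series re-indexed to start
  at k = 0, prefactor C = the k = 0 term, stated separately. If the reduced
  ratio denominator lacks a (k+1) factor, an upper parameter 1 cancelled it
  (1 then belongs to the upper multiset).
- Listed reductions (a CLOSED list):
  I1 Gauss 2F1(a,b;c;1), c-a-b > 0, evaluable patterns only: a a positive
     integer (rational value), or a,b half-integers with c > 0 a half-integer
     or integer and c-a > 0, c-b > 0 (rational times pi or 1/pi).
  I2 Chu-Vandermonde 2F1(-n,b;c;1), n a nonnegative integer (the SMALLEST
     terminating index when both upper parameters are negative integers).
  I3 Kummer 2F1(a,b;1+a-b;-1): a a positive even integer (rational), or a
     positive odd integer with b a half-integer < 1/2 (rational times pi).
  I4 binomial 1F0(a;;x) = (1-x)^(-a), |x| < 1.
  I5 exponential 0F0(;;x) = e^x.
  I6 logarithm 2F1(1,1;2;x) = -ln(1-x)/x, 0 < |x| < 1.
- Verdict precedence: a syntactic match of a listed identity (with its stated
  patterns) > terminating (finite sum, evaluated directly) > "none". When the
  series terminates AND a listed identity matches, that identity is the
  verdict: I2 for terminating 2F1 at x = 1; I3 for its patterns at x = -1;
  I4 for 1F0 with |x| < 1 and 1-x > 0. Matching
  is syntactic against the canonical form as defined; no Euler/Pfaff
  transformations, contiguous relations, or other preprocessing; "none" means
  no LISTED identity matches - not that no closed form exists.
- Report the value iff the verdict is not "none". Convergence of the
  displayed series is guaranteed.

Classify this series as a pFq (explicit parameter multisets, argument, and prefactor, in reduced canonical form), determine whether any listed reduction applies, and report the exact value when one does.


First insight: x = (-7/4) and cancel k + 1/2 from the displayed ratio first; then C = -3.
Ratio: r(k) = (-7/4) * (k-8) / [(k-1/3) (k-1/4) (k+1)] ; factor over Q: parameters, x = (-7/4), and C = -3.

With C = -3: the canonical form is 1F2(-8; -1/3, -1/4; -7/4). Verdict: terminating. (-8)_k vanishes past k = 8, leaving a 9-term sum, computed directly. Exact value: -237798825248289/14382544000.


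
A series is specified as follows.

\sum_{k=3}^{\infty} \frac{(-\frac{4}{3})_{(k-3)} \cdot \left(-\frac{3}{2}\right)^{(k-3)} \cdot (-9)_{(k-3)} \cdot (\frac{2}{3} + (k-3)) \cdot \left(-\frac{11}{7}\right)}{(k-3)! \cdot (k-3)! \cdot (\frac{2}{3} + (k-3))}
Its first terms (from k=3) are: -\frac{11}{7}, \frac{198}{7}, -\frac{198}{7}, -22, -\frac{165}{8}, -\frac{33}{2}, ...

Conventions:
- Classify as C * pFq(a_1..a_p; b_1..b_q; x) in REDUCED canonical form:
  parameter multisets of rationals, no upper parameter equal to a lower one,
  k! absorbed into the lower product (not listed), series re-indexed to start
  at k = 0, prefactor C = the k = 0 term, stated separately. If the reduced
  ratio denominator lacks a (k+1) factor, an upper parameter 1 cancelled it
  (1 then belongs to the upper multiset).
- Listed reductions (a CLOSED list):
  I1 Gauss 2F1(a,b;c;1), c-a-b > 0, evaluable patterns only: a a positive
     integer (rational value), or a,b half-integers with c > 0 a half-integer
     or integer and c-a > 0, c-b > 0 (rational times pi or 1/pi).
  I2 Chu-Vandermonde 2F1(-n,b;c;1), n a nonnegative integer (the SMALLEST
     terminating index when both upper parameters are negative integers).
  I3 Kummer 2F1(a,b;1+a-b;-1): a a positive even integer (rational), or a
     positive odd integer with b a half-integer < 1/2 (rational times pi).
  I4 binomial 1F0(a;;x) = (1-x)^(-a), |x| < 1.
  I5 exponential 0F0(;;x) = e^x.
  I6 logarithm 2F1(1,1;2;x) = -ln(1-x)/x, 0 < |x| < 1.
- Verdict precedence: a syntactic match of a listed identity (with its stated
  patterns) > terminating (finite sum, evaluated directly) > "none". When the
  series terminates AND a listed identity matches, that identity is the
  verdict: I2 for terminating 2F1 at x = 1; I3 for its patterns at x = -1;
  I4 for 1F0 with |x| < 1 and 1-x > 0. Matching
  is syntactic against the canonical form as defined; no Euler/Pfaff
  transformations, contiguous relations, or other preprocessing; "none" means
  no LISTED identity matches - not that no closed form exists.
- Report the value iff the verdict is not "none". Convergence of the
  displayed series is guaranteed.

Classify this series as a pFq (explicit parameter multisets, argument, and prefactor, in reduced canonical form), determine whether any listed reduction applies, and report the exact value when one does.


Key step: t_0 being -\frac{11}{7}, the denominator's factorial ratio (prefactor -11/7) is a lower Pochhammer.
Adjacent-term ratio: r(k) = -\frac{3}{2} * (k-9) (k-\frac{4}{3}) / [(k+1) (k+1)] ; factor over Q: parameters, x = -\frac{3}{2}, and C = -\frac{11}{7}.

At argument -\frac{3}{2}: a 2F1 with upper {-9, -\frac{4}{3}}, lower {1}, scaled by C = -\frac{11}{7}. Verdict: terminating. With -9 upstairs the series is a 10-term polynomial sum; evaluated term by term. Hence: -\frac{11088275}{145152}.


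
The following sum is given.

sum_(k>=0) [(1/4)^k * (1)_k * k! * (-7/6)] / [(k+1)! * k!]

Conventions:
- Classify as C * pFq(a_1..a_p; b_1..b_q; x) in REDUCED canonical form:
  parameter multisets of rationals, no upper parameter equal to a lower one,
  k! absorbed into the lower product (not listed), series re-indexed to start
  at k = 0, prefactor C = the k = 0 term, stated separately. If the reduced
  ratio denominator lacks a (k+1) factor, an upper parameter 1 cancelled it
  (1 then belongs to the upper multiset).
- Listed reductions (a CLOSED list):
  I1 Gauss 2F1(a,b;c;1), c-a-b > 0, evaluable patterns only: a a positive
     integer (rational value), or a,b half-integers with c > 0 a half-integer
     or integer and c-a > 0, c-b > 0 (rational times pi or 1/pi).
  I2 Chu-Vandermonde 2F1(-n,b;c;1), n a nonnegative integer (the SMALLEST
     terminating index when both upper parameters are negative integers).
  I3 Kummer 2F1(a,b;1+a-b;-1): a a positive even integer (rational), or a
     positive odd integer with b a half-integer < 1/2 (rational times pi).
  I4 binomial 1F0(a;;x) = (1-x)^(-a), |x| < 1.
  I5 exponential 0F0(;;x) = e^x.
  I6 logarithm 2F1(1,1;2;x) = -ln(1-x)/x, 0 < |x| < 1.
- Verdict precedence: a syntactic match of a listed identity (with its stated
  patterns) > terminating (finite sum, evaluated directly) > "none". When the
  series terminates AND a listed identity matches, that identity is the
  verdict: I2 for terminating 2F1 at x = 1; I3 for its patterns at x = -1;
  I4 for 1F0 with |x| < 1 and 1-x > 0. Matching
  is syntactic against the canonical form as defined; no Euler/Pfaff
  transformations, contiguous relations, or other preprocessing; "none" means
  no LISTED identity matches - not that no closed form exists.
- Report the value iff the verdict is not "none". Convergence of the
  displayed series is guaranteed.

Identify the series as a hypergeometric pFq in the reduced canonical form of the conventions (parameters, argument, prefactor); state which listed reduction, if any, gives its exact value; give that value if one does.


At argument 1/4: a 2F1 with upper {1, 1}, lower {2}, scaled by C = -7/6. Verdict at x = 1/4: logarithm (I6) matches (the logarithm: parameters (1,1;2), x = 1/4). Its exact value is (14/3) * ln(3/4).

Key observation: with t_0 = -7/6, the denominator's factorial ratio (C = -7/6, x = 1/4) is a lower Pochhammer.
Term ratio: r(k) = (1/4) * (k+1) (k+1) / [(k+2) (k+1)] - rational in k. x = (1/4); t_0 = -7/6; negate the roots.


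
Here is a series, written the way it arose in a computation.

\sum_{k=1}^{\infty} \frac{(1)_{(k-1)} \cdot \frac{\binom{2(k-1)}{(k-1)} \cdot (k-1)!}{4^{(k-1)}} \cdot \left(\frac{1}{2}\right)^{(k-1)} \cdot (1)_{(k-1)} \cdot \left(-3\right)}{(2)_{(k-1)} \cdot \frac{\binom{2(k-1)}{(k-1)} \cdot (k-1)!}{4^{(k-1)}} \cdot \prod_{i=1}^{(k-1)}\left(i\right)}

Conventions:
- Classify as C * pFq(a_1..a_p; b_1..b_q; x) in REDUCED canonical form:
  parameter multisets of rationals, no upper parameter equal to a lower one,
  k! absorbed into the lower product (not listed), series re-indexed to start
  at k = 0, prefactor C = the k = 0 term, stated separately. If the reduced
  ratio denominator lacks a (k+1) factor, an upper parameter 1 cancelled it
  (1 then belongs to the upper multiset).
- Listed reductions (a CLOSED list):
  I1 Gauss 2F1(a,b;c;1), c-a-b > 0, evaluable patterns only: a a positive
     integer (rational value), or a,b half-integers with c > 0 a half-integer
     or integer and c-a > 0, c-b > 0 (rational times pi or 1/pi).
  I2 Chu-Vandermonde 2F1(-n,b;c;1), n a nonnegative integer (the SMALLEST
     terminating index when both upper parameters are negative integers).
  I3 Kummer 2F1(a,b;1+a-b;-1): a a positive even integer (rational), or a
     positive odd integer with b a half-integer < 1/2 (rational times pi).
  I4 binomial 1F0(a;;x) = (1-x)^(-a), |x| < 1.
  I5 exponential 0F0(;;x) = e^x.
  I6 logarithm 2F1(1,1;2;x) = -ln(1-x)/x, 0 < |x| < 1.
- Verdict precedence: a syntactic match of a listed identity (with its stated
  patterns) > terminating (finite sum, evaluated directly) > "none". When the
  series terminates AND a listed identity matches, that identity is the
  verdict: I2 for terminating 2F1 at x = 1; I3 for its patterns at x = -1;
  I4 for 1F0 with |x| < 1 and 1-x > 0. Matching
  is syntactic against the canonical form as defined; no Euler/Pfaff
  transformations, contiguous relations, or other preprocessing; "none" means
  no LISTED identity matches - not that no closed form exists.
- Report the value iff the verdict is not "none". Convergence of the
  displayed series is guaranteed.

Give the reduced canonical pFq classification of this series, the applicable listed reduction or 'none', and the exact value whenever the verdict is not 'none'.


Prefactor -3, argument \frac{1}{2}: 2F1 with upper {1, 1} over lower {2}. Verdict: this is the I6 logarithm reduction (the logarithm: parameters (1,1;2), x = \frac{1}{2}). Hence: 6 \cdot \ln\left(\frac{1}{2}\right).

Key observation: from the first term -3: the parameter 1/2 appears in both the upper and lower lists and cancels.
Step ratio: r(k) = \frac{1}{2} * (k+1) (k+1) / [(k+2) (k+1)] - poly over poly, x = \frac{1}{2} from leading terms; C = -3 at k = 0.


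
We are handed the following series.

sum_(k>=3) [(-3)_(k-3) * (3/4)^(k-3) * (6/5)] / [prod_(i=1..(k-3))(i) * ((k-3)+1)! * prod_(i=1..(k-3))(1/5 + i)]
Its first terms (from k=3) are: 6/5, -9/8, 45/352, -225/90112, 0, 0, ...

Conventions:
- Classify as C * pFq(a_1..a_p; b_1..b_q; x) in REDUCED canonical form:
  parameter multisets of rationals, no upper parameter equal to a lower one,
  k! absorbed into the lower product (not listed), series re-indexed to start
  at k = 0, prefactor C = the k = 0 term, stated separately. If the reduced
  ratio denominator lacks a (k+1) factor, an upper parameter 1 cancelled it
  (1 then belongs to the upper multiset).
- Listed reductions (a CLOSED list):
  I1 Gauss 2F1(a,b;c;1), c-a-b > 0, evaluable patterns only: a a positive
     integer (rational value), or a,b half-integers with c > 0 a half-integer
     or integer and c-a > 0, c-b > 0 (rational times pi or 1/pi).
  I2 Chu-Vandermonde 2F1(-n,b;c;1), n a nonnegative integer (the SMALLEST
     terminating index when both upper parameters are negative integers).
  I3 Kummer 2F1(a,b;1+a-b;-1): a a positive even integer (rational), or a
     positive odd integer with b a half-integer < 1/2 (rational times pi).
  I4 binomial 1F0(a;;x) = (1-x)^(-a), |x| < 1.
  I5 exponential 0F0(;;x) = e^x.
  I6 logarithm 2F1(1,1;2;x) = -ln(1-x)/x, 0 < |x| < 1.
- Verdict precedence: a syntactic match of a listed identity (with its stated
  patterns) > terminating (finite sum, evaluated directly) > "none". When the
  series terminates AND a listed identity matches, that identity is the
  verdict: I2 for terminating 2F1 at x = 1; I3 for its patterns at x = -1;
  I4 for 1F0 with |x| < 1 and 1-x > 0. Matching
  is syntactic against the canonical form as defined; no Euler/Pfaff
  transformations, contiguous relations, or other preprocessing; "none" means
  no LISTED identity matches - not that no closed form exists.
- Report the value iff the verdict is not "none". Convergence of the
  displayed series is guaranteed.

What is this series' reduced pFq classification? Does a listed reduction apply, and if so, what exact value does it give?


With C = 6/5: the canonical form is 1F2(-3; 6/5, 2; 3/4). Verdict: terminating. (-3)_k vanishes past k = 3, leaving a 4-term sum, computed directly. Value: 90267/450560.

First insight: t_0 = 6/5 here, and the lower running product (C = 6/5, x = 3/4) is a rising factorial.
Ratio: r(k) = (3/4) * (k-3) / [(k+6/5) (k+2) (k+1)] - rational in k, leading ratio (3/4); with t_0 = 6/5, classification follows.


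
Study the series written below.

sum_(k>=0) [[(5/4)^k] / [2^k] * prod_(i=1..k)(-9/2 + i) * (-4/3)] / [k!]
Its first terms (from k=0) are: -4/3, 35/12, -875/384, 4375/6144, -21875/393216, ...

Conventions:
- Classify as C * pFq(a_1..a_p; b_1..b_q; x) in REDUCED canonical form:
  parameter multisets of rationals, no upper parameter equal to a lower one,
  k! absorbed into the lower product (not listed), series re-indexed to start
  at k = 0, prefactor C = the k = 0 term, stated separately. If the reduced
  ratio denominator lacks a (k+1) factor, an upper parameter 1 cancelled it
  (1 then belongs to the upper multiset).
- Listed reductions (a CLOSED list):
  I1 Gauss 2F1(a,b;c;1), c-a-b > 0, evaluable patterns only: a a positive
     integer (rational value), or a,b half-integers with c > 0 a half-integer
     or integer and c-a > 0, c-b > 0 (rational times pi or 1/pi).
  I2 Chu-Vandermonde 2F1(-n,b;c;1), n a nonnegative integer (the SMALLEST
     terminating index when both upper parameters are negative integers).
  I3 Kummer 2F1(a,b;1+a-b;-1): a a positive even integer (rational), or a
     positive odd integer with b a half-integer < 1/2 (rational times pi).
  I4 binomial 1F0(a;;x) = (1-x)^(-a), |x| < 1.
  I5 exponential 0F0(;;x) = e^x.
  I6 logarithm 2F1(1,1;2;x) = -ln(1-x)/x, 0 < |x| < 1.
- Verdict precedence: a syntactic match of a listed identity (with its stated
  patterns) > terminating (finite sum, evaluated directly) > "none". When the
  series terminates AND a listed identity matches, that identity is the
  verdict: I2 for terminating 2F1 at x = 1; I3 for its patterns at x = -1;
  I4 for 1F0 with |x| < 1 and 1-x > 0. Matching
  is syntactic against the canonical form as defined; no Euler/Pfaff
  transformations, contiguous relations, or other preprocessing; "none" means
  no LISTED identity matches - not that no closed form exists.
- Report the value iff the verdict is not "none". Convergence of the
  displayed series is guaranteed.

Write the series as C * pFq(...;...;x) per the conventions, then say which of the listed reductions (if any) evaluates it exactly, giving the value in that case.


Prefactor -4/3, argument 5/8: 1F0 with upper {-7/2} over lower {-}. Verdict: binomial (I4) matches (the 1F0 binomial series: exponent 7/2, x = 5/8). Hence: (-4/3) * (3/8)^(7/2).

Key step: t_0 being -4/3, the two k-th powers (C = -4/3, x = 5/8) combine into one argument.
Ratio: r(k) = (5/8) * (k-7/2) / [(k+1)] - rational; roots negated = parameters, x = (5/8), C = -4/3.
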